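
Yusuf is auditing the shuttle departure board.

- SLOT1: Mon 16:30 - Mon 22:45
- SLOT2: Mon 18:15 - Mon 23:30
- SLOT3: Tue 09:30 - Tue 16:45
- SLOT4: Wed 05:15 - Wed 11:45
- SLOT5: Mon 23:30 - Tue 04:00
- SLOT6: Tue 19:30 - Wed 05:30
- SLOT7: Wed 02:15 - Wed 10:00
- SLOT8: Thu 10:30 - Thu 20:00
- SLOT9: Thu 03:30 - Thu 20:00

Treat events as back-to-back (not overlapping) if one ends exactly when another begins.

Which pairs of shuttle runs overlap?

Sorted by start: SLOT1, SLOT2, SLOT5, SLOT3, SLOT6, SLOT7, SLOT4, SLOT9, SLOT8.
SLOT2 starts before SLOT1 ends → SLOT1 and SLOT2 overlap.
SLOT5 starts after SLOT1 ends; SLOT1 is clear from here.
SLOT5 starts exactly when SLOT2 ends (back-to-back, no overlap); SLOT2 is clear from here.
SLOT3 starts after SLOT5 ends; SLOT5 is clear from here.
SLOT6 starts after SLOT3 ends; SLOT3 is clear from here.
SLOT7 starts before SLOT6 ends → SLOT6 and SLOT7 overlap.
SLOT4 starts before SLOT6 ends → SLOT6 and SLOT4 overlap.
SLOT9 starts after SLOT6 ends; SLOT6 is clear from here.
SLOT4 starts before SLOT7 ends → SLOT7 and SLOT4 overlap.
SLOT9 starts after SLOT7 ends; SLOT7 is clear from here.
SLOT9 starts after SLOT4 ends; SLOT4 is clear from here.
SLOT8 starts before SLOT9 ends → SLOT9 and SLOT8 overlap.

SLOT1 & SLOT2, SLOT4 & SLOT6, SLOT4 & SLOT7, SLOT6 & SLOT7, SLOT8 & SLOT9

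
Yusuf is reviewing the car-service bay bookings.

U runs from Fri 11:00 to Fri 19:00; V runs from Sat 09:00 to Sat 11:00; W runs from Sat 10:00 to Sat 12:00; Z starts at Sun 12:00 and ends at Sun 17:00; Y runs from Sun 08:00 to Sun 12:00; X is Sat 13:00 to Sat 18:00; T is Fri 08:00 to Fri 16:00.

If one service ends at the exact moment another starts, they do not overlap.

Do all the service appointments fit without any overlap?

No

Sorted by start: T, U, V, W, X, Y, Z.
U starts before T ends → T and U overlap.
That's a conflict, so the schedule is not conflict-free.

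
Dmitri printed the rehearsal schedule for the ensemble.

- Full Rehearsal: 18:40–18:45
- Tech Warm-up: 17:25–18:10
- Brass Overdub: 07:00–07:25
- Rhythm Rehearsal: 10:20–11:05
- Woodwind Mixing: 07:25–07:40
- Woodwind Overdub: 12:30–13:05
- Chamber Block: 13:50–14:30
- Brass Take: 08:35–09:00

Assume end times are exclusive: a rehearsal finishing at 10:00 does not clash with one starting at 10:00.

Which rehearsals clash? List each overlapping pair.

none

Sorted by start: Brass Overdub, Woodwind Mixing, Brass Take, Rhythm Rehearsal, Woodwind Overdub, Chamber Block, Tech Warm-up, Full Rehearsal.
Woodwind Mixing starts exactly when Brass Overdub ends (back-to-back, no overlap); Brass Overdub is clear from here.
Brass Take starts after Woodwind Mixing ends; Woodwind Mixing is clear from here.
Rhythm Rehearsal starts after Brass Take ends; Brass Take is clear from here.
Woodwind Overdub starts after Rhythm Rehearsal ends; Rhythm Rehearsal is clear from here.
Chamber Block starts after Woodwind Overdub ends; Woodwind Overdub is clear from here.
Tech Warm-up starts after Chamber Block ends; Chamber Block is clear from here.
Full Rehearsal starts after Tech Warm-up ends.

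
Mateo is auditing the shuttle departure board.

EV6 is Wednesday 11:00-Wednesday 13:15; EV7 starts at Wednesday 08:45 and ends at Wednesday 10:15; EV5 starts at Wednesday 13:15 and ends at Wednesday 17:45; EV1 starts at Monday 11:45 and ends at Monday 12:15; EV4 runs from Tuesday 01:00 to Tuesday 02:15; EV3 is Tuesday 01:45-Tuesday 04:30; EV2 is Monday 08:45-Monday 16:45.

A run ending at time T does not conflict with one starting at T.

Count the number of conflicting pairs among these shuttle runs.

2

Sorted by start: EV2, EV1, EV4, EV3, EV7, EV6, EV5.
EV1 starts before EV2 ends → EV2 and EV1 overlap.
EV4 starts after EV2 ends, so nothing later overlaps EV2 either.
EV4 starts after EV1 ends, so nothing later overlaps EV1 either.
EV3 starts before EV4 ends → EV4 and EV3 overlap.
EV7 starts after EV4 ends, so nothing later overlaps EV4 either.
EV7 starts after EV3 ends, so nothing later overlaps EV3 either.
EV6 starts after EV7 ends, so nothing later overlaps EV7 either.
EV5 starts exactly when EV6 ends (back-to-back, no overlap).
Overlapping pairs: EV1 & EV2, EV3 & EV4 — 2 in total.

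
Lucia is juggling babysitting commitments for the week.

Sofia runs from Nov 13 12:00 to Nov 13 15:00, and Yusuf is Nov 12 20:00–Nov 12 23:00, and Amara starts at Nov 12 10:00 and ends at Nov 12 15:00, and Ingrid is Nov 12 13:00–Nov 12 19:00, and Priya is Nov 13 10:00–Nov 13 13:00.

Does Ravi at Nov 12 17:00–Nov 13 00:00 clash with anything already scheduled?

Amara: ends Nov 12 15:00 at or before Ravi starts Nov 12 17:00 → clear.
Ingrid: starts Nov 12 13:00 before Ravi ends Nov 13 00:00, and ends Nov 12 19:00 after Ravi starts Nov 12 17:00 → overlap.
Yusuf: starts Nov 12 20:00 before Ravi ends Nov 13 00:00, and ends Nov 12 23:00 after Ravi starts Nov 12 17:00 → overlap.
Priya: starts Nov 13 10:00 at or after Ravi ends Nov 13 00:00 → clear.
Sofia: starts Nov 13 12:00 at or after Ravi ends Nov 13 00:00 → clear.
Ravi overlaps Ingrid, Yusuf.

Yes — it overlaps Ingrid, Yusuf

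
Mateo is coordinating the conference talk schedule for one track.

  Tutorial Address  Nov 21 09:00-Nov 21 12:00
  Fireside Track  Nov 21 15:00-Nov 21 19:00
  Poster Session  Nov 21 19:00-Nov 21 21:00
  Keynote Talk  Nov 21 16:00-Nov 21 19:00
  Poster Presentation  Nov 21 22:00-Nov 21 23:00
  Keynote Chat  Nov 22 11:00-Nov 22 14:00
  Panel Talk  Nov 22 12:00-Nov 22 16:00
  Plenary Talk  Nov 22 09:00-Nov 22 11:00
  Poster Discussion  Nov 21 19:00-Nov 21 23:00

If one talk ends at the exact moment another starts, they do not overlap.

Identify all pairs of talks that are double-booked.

Sorted by start: Tutorial Address, Fireside Track, Keynote Talk, Poster Session, Poster Discussion, Poster Presentation, Plenary Talk, Keynote Chat, Panel Talk.
Fireside Track starts after Tutorial Address ends, so nothing later overlaps Tutorial Address either.
Keynote Talk starts before Fireside Track ends → Fireside Track and Keynote Talk overlap.
Poster Session starts exactly when Fireside Track ends (back-to-back, no overlap), so nothing later overlaps Fireside Track either.
Poster Session starts exactly when Keynote Talk ends (back-to-back, no overlap), so nothing later overlaps Keynote Talk either.
Poster Discussion starts before Poster Session ends → Poster Session and Poster Discussion overlap.
Poster Presentation starts after Poster Session ends, so nothing later overlaps Poster Session either.
Poster Presentation starts before Poster Discussion ends → Poster Discussion and Poster Presentation overlap.
Plenary Talk starts after Poster Discussion ends, so nothing later overlaps Poster Discussion either.
Plenary Talk starts after Poster Presentation ends, so nothing later overlaps Poster Presentation either.
Keynote Chat starts exactly when Plenary Talk ends (back-to-back, no overlap), so nothing later overlaps Plenary Talk either.
Panel Talk starts before Keynote Chat ends → Keynote Chat and Panel Talk overlap.

Fireside Track & Keynote Talk, Keynote Chat & Panel Talk, Poster Discussion & Poster Presentation, Poster Discussion & Poster Session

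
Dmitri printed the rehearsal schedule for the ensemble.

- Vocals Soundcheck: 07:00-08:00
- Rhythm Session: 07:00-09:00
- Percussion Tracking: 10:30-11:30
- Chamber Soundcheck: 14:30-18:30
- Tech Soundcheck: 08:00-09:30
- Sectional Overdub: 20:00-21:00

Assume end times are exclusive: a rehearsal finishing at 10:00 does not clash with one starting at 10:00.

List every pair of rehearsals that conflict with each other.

Rhythm Session & Tech Soundcheck, Rhythm Session & Vocals Soundcheck

Sorted by start: Vocals Soundcheck, Rhythm Session, Tech Soundcheck, Percussion Tracking, Chamber Soundcheck, Sectional Overdub.
Rhythm Session starts before Vocals Soundcheck ends → Vocals Soundcheck and Rhythm Session overlap.
Tech Soundcheck starts exactly when Vocals Soundcheck ends (back-to-back, no overlap), so nothing later overlaps Vocals Soundcheck either.
Tech Soundcheck starts before Rhythm Session ends → Rhythm Session and Tech Soundcheck overlap.
Percussion Tracking starts after Rhythm Session ends, so nothing later overlaps Rhythm Session either.
Percussion Tracking starts after Tech Soundcheck ends, so nothing later overlaps Tech Soundcheck either.
Chamber Soundcheck starts after Percussion Tracking ends, so nothing later overlaps Percussion Tracking either.
Sectional Overdub starts after Chamber Soundcheck ends.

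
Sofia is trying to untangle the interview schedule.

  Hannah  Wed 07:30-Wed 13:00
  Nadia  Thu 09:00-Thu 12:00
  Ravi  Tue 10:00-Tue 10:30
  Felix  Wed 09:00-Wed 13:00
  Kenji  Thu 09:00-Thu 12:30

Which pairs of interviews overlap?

Check each pair: they overlap iff neither finishes before the other starts.
Sorted by start: Ravi, Hannah, Felix, Kenji, Nadia.
Hannah starts after Ravi ends, so Ravi has no further overlaps.
Felix starts before Hannah ends → Hannah and Felix overlap.
Kenji starts after Hannah ends, so Hannah has no further overlaps.
Kenji starts after Felix ends, so Felix has no further overlaps.
Nadia starts before Kenji ends → Kenji and Nadia overlap.

Felix & Hannah, Kenji & Nadia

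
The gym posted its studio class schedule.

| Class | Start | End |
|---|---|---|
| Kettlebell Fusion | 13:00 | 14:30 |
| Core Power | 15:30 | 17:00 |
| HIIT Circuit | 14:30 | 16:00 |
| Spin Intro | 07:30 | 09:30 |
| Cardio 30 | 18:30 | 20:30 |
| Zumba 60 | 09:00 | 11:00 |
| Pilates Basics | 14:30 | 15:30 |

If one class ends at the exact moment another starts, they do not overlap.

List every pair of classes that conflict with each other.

Check each pair: they overlap iff neither finishes before the other starts.
Sorted by start: Spin Intro, Zumba 60, Kettlebell Fusion, HIIT Circuit, Pilates Basics, Core Power, Cardio 30.
Zumba 60 starts before Spin Intro ends → Spin Intro and Zumba 60 overlap.
Kettlebell Fusion starts after Spin Intro ends, so nothing later overlaps Spin Intro either.
Kettlebell Fusion starts after Zumba 60 ends, so nothing later overlaps Zumba 60 either.
HIIT Circuit starts exactly when Kettlebell Fusion ends (back-to-back, no overlap), so nothing later overlaps Kettlebell Fusion either.
Pilates Basics starts before HIIT Circuit ends → HIIT Circuit and Pilates Basics overlap.
Core Power starts before HIIT Circuit ends → HIIT Circuit and Core Power overlap.
Cardio 30 starts after HIIT Circuit ends.
Core Power starts exactly when Pilates Basics ends (back-to-back, no overlap), so nothing later overlaps Pilates Basics either.
Cardio 30 starts after Core Power ends.

Core Power & HIIT Circuit, HIIT Circuit & Pilates Basics, Spin Intro & Zumba 60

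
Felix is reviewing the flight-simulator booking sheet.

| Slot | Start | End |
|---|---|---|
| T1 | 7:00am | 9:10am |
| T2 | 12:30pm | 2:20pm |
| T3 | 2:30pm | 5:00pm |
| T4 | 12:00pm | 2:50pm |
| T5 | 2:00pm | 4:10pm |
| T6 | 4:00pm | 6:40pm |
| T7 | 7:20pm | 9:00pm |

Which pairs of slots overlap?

T2 & T4, T2 & T5, T3 & T4, T3 & T5, T3 & T6, T4 & T5, T5 & T6

Two intervals overlap when each starts before the other ends.
Sorted by start: T1, T4, T2, T5, T3, T6, T7.
T4 starts after T1 ends, so nothing later overlaps T1 either.
T2 starts before T4 ends → T4 and T2 overlap.
T5 starts before T4 ends → T4 and T5 overlap.
T3 starts before T4 ends → T4 and T3 overlap.
T6 starts after T4 ends, so nothing later overlaps T4 either.
T5 starts before T2 ends → T2 and T5 overlap.
T3 starts after T2 ends, so nothing later overlaps T2 either.
T3 starts before T5 ends → T5 and T3 overlap.
T6 starts before T5 ends → T5 and T6 overlap.
T7 starts after T5 ends.
T6 starts before T3 ends → T3 and T6 overlap.
T7 starts after T3 ends.
T7 starts after T6 ends.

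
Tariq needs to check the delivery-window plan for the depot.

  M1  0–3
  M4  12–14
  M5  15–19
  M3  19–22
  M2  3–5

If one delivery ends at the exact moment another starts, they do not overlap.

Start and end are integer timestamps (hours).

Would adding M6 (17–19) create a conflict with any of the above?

M1: ends 3 at or before M6 starts 17 → clear.
M2: ends 5 at or before M6 starts 17 → clear.
M4: ends 14 at or before M6 starts 17 → clear.
M5: starts 15 before M6 ends 19, and ends 19 after M6 starts 17 → overlap.
M3: starts 19 at or after M6 ends 19 → clear.
M6 overlaps M5.

Yes — it overlaps M5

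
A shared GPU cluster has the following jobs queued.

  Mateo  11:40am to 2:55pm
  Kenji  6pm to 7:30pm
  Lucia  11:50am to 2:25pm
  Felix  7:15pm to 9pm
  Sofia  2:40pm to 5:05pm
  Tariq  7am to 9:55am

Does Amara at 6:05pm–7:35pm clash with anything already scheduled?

Tariq: ends 9:55am at or before Amara starts 6:05pm → clear.
Mateo: ends 2:55pm at or before Amara starts 6:05pm → clear.
Lucia: ends 2:25pm at or before Amara starts 6:05pm → clear.
Sofia: ends 5:05pm at or before Amara starts 6:05pm → clear.
Kenji: starts 6pm before Amara ends 7:35pm, and ends 7:30pm after Amara starts 6:05pm → overlap.
Felix: starts 7:15pm before Amara ends 7:35pm, and ends 9pm after Amara starts 6:05pm → overlap.
Amara overlaps Felix, Kenji.

Yes — it overlaps Felix, Kenji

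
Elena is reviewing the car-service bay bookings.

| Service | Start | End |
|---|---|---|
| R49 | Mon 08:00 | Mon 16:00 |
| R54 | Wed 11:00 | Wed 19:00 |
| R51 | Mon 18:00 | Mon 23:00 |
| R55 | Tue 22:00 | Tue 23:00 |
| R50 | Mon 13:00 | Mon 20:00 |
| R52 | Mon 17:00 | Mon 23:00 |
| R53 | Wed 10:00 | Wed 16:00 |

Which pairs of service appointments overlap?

Two intervals overlap when each starts before the other ends.
Sorted by start: R49, R50, R52, R51, R55, R53, R54.
R50 starts before R49 ends → R49 and R50 overlap.
R52 starts after R49 ends, so R49 has no further overlaps.
R52 starts before R50 ends → R50 and R52 overlap.
R51 starts before R50 ends → R50 and R51 overlap.
R55 starts after R50 ends, so R50 has no further overlaps.
R51 starts before R52 ends → R52 and R51 overlap.
R55 starts after R52 ends, so R52 has no further overlaps.
R55 starts after R51 ends, so R51 has no further overlaps.
R53 starts after R55 ends, so R55 has no further overlaps.
R54 starts before R53 ends → R53 and R54 overlap.

R49 & R50, R50 & R51, R50 & R52, R51 & R52, R53 & R54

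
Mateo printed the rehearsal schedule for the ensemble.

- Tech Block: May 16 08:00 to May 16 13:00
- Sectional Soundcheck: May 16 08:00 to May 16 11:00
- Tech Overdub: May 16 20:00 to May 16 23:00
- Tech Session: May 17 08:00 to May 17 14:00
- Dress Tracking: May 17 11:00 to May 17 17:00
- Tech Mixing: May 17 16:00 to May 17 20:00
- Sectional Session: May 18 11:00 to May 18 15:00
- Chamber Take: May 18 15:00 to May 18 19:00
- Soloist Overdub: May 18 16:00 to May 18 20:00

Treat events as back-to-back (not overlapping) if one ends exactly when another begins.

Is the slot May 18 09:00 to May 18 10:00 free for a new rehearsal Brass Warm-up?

Yes — the slot is free

Tech Block: ends May 16 13:00 at or before Brass Warm-up starts May 18 09:00 → clear.
Sectional Soundcheck: ends May 16 11:00 at or before Brass Warm-up starts May 18 09:00 → clear.
Tech Overdub: ends May 16 23:00 at or before Brass Warm-up starts May 18 09:00 → clear.
Tech Session: ends May 17 14:00 at or before Brass Warm-up starts May 18 09:00 → clear.
Dress Tracking: ends May 17 17:00 at or before Brass Warm-up starts May 18 09:00 → clear.
Tech Mixing: ends May 17 20:00 at or before Brass Warm-up starts May 18 09:00 → clear.
Sectional Session: starts May 18 11:00 at or after Brass Warm-up ends May 18 10:00 → clear.
Chamber Take: starts May 18 15:00 at or after Brass Warm-up ends May 18 10:00 → clear.
Soloist Overdub: starts May 18 16:00 at or after Brass Warm-up ends May 18 10:00 → clear.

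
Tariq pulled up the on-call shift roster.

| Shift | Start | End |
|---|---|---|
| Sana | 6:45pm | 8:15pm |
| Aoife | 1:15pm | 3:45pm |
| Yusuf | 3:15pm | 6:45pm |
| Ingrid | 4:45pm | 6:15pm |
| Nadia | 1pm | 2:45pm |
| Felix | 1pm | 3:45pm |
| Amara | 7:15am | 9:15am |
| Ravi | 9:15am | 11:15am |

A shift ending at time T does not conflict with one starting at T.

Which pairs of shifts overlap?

Aoife & Felix, Aoife & Nadia, Aoife & Yusuf, Felix & Nadia, Felix & Yusuf, Ingrid & Yusuf

Two intervals overlap when each starts before the other ends.
Sorted by start: Amara, Ravi, Nadia, Felix, Aoife, Yusuf, Ingrid, Sana.
Ravi starts exactly when Amara ends (back-to-back, no overlap); Amara is clear from here.
Nadia starts after Ravi ends; Ravi is clear from here.
Felix starts before Nadia ends → Nadia and Felix overlap.
Aoife starts before Nadia ends → Nadia and Aoife overlap.
Yusuf starts after Nadia ends; Nadia is clear from here.
Aoife starts before Felix ends → Felix and Aoife overlap.
Yusuf starts before Felix ends → Felix and Yusuf overlap.
Ingrid starts after Felix ends; Felix is clear from here.
Yusuf starts before Aoife ends → Aoife and Yusuf overlap.
Ingrid starts after Aoife ends; Aoife is clear from here.
Ingrid starts before Yusuf ends → Yusuf and Ingrid overlap.
Sana starts exactly when Yusuf ends (back-to-back, no overlap).
Sana starts after Ingrid ends.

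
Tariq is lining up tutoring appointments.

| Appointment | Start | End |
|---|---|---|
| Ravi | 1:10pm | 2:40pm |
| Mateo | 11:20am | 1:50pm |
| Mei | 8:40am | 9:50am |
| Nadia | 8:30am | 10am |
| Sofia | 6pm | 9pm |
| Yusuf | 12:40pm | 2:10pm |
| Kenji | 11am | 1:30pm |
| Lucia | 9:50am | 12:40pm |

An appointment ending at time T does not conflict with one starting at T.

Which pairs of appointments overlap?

Sorted by start: Nadia, Mei, Lucia, Kenji, Mateo, Yusuf, Ravi, Sofia.
Mei starts before Nadia ends → Nadia and Mei overlap.
Lucia starts before Nadia ends → Nadia and Lucia overlap.
Kenji starts after Nadia ends; Nadia is clear from here.
Lucia starts exactly when Mei ends (back-to-back, no overlap); Mei is clear from here.
Kenji starts before Lucia ends → Lucia and Kenji overlap.
Mateo starts before Lucia ends → Lucia and Mateo overlap.
Yusuf starts exactly when Lucia ends (back-to-back, no overlap); Lucia is clear from here.
Mateo starts before Kenji ends → Kenji and Mateo overlap.
Yusuf starts before Kenji ends → Kenji and Yusuf overlap.
Ravi starts before Kenji ends → Kenji and Ravi overlap.
Sofia starts after Kenji ends.
Yusuf starts before Mateo ends → Mateo and Yusuf overlap.
Ravi starts before Mateo ends → Mateo and Ravi overlap.
Sofia starts after Mateo ends.
Ravi starts before Yusuf ends → Yusuf and Ravi overlap.
Sofia starts after Yusuf ends.
Sofia starts after Ravi ends.

Kenji & Lucia, Kenji & Mateo, Kenji & Ravi, Kenji & Yusuf, Lucia & Mateo, Lucia & Nadia, Mateo & Ravi, Mateo & Yusuf, Mei & Nadia, Ravi & Yusuf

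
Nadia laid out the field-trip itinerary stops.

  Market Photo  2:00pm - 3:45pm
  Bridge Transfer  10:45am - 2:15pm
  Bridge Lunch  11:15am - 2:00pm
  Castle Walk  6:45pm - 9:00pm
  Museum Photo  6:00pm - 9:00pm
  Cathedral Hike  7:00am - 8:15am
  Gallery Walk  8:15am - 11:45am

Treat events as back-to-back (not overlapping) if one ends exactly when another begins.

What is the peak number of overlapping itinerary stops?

Walk through starts and ends in time order (an end at T is processed before a start at T):
7:00am start Cathedral Hike → 1
8:15am end Cathedral Hike → 0
8:15am start Gallery Walk → 1
10:45am start Bridge Transfer → 2
11:15am start Bridge Lunch → 3
11:45am end Gallery Walk → 2
2:00pm end Bridge Lunch → 1
2:00pm start Market Photo → 2
2:15pm end Bridge Transfer → 1
3:45pm end Market Photo → 0
6:00pm start Museum Photo → 1
6:45pm start Castle Walk → 2
9:00pm end Castle Walk → 1
9:00pm end Museum Photo → 0
Peak is 3, at 11:15am (Bridge Lunch, Bridge Transfer, Gallery Walk).

3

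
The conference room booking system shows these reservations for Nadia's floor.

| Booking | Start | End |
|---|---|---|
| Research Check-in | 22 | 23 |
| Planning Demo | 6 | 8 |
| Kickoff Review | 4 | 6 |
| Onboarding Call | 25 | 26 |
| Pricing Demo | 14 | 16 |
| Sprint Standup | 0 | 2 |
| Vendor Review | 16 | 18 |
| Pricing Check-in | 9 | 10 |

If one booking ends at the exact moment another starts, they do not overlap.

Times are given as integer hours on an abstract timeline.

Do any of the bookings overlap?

No

Sorted by start: Sprint Standup, Kickoff Review, Planning Demo, Pricing Check-in, Pricing Demo, Vendor Review, Research Check-in, Onboarding Call.
Kickoff Review starts after Sprint Standup ends, so nothing later overlaps Sprint Standup either.
Planning Demo starts exactly when Kickoff Review ends (back-to-back, no overlap), so nothing later overlaps Kickoff Review either.
Pricing Check-in starts after Planning Demo ends, so nothing later overlaps Planning Demo either.
Pricing Demo starts after Pricing Check-in ends, so nothing later overlaps Pricing Check-in either.
Vendor Review starts exactly when Pricing Demo ends (back-to-back, no overlap), so nothing later overlaps Pricing Demo either.
Research Check-in starts after Vendor Review ends, so nothing later overlaps Vendor Review either.
Onboarding Call starts after Research Check-in ends.
Every pair is clear; the schedule has no overlaps.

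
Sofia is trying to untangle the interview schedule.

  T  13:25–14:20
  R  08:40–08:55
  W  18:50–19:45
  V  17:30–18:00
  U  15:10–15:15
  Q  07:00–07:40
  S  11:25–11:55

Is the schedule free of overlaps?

Yes

Sorted by start: Q, R, S, T, U, V, W.
R starts after Q ends; Q is clear from here.
S starts after R ends; R is clear from here.
T starts after S ends; S is clear from here.
U starts after T ends; T is clear from here.
V starts after U ends; U is clear from here.
W starts after V ends.
Every pair is clear; the schedule has no overlaps.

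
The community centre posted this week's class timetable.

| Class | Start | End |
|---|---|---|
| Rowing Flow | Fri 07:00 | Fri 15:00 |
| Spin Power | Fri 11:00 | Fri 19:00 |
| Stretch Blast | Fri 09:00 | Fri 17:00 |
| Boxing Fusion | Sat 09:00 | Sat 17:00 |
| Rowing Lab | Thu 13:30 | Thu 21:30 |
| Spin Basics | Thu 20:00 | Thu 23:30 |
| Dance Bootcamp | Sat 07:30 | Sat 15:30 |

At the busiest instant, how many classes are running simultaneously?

Walk through starts and ends in time order (an end at T is processed before a start at T):
Thu 13:30 start Rowing Lab → 1
Thu 20:00 start Spin Basics → 2
Thu 21:30 end Rowing Lab → 1
Thu 23:30 end Spin Basics → 0
Fri 07:00 start Rowing Flow → 1
Fri 09:00 start Stretch Blast → 2
Fri 11:00 start Spin Power → 3
Fri 15:00 end Rowing Flow → 2
Fri 17:00 end Stretch Blast → 1
Fri 19:00 end Spin Power → 0
Sat 07:30 start Dance Bootcamp → 1
Sat 09:00 start Boxing Fusion → 2
Sat 15:30 end Dance Bootcamp → 1
Sat 17:00 end Boxing Fusion → 0
Peak is 3, at Fri 11:00 (Rowing Flow, Spin Power, Stretch Blast).

3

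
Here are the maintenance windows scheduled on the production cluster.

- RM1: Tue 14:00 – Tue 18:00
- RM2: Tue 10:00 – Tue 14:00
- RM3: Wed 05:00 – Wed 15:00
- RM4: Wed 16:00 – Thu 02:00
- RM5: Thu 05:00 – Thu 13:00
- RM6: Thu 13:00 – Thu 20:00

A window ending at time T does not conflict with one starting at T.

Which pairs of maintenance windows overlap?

Two intervals overlap when each starts before the other ends.
Sorted by start: RM2, RM1, RM3, RM4, RM5, RM6.
RM1 starts exactly when RM2 ends (back-to-back, no overlap) — done with RM2.
RM3 starts after RM1 ends — done with RM1.
RM4 starts after RM3 ends — done with RM3.
RM5 starts after RM4 ends — done with RM4.
RM6 starts exactly when RM5 ends (back-to-back, no overlap).

none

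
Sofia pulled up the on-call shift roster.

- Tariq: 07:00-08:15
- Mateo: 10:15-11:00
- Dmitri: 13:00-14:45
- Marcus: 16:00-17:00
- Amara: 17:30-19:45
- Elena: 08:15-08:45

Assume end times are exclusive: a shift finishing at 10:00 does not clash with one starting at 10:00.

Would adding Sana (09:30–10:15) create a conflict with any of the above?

No — it doesn't clash with anything

Tariq: ends 08:15 at or before Sana starts 09:30 → clear.
Elena: ends 08:45 at or before Sana starts 09:30 → clear.
Mateo: starts 10:15 at or after Sana ends 10:15 → clear.
Dmitri: starts 13:00 at or after Sana ends 10:15 → clear.
Marcus: starts 16:00 at or after Sana ends 10:15 → clear.
Amara: starts 17:30 at or after Sana ends 10:15 → clear.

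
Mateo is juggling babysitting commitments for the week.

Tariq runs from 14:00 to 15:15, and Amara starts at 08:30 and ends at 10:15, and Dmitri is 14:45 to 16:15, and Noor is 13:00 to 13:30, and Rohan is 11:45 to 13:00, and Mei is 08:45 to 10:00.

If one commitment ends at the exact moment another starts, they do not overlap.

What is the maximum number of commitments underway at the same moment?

2

Sort all start/end points and keep a running count:
08:30 start Amara → 1
08:45 start Mei → 2
10:00 end Mei → 1
10:15 end Amara → 0
11:45 start Rohan → 1
13:00 end Rohan → 0
13:00 start Noor → 1
13:30 end Noor → 0
14:00 start Tariq → 1
14:45 start Dmitri → 2
15:15 end Tariq → 1
16:15 end Dmitri → 0
Peak is 2, at 08:45 (Amara, Mei).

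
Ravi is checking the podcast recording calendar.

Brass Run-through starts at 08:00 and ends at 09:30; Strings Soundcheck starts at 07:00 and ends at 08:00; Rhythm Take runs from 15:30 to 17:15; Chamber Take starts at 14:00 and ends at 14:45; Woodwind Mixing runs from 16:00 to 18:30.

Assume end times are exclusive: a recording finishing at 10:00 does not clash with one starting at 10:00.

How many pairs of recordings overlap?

1

Two intervals overlap when each starts before the other ends.
Sorted by start: Strings Soundcheck, Brass Run-through, Chamber Take, Rhythm Take, Woodwind Mixing.
Brass Run-through starts exactly when Strings Soundcheck ends (back-to-back, no overlap) — done with Strings Soundcheck.
Chamber Take starts after Brass Run-through ends — done with Brass Run-through.
Rhythm Take starts after Chamber Take ends — done with Chamber Take.
Woodwind Mixing starts before Rhythm Take ends → Rhythm Take and Woodwind Mixing overlap.
Overlapping pairs: Rhythm Take & Woodwind Mixing — 1 in total.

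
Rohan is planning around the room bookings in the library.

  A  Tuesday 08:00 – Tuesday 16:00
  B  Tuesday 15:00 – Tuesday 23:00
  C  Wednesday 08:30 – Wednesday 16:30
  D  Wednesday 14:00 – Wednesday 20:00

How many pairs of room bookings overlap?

2

Two intervals overlap when each starts before the other ends.
Sorted by start: A, B, C, D.
B starts before A ends → A and B overlap.
C starts after A ends, so A has no further overlaps.
C starts after B ends, so B has no further overlaps.
D starts before C ends → C and D overlap.
Overlapping pairs: A & B, C & D — 2 in total.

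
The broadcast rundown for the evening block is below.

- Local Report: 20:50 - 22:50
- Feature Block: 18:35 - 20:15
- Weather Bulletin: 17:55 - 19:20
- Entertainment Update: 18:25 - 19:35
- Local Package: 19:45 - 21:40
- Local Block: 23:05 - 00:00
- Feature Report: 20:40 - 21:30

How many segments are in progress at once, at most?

3

Sort all start/end points and keep a running count:
17:55 start Weather Bulletin → 1
18:25 start Entertainment Update → 2
18:35 start Feature Block → 3
19:20 end Weather Bulletin → 2
19:35 end Entertainment Update → 1
19:45 start Local Package → 2
20:15 end Feature Block → 1
20:40 start Feature Report → 2
20:50 start Local Report → 3
21:30 end Feature Report → 2
21:40 end Local Package → 1
22:50 end Local Report → 0
23:05 start Local Block → 1
00:00 end Local Block → 0
Peak is 3, at 18:35 (Entertainment Update, Feature Block, Weather Bulletin).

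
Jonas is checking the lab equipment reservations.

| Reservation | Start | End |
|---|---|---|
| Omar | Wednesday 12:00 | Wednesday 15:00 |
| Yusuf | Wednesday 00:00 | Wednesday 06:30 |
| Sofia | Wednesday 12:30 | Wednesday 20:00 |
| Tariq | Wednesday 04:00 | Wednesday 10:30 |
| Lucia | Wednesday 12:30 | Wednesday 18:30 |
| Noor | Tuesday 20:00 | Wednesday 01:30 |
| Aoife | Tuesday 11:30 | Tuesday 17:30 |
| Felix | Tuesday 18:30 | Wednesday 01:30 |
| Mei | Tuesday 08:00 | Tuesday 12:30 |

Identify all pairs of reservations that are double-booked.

Aoife & Mei, Felix & Noor, Felix & Yusuf, Lucia & Omar, Lucia & Sofia, Noor & Yusuf, Omar & Sofia, Tariq & Yusuf

Sorted by start: Mei, Aoife, Felix, Noor, Yusuf, Tariq, Omar, Lucia, Sofia.
Aoife starts before Mei ends → Mei and Aoife overlap.
Felix starts after Mei ends — done with Mei.
Felix starts after Aoife ends — done with Aoife.
Noor starts before Felix ends → Felix and Noor overlap.
Yusuf starts before Felix ends → Felix and Yusuf overlap.
Tariq starts after Felix ends — done with Felix.
Yusuf starts before Noor ends → Noor and Yusuf overlap.
Tariq starts after Noor ends — done with Noor.
Tariq starts before Yusuf ends → Yusuf and Tariq overlap.
Omar starts after Yusuf ends — done with Yusuf.
Omar starts after Tariq ends — done with Tariq.
Lucia starts before Omar ends → Omar and Lucia overlap.
Sofia starts before Omar ends → Omar and Sofia overlap.
Sofia starts before Lucia ends → Lucia and Sofia overlap.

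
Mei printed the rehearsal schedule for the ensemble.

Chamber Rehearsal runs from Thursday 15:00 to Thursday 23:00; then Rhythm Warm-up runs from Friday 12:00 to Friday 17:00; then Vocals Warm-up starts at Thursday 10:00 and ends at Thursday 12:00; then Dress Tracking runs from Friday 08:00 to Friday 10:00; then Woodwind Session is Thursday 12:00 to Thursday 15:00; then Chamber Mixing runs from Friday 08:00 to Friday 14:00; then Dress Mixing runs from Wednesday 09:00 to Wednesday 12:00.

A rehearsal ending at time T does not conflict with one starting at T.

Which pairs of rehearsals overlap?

Sorted by start: Dress Mixing, Vocals Warm-up, Woodwind Session, Chamber Rehearsal, Dress Tracking, Chamber Mixing, Rhythm Warm-up.
Vocals Warm-up starts after Dress Mixing ends — done with Dress Mixing.
Woodwind Session starts exactly when Vocals Warm-up ends (back-to-back, no overlap) — done with Vocals Warm-up.
Chamber Rehearsal starts exactly when Woodwind Session ends (back-to-back, no overlap) — done with Woodwind Session.
Dress Tracking starts after Chamber Rehearsal ends — done with Chamber Rehearsal.
Chamber Mixing starts before Dress Tracking ends → Dress Tracking and Chamber Mixing overlap.
Rhythm Warm-up starts after Dress Tracking ends.
Rhythm Warm-up starts before Chamber Mixing ends → Chamber Mixing and Rhythm Warm-up overlap.

Chamber Mixing & Dress Tracking, Chamber Mixing & Rhythm Warm-up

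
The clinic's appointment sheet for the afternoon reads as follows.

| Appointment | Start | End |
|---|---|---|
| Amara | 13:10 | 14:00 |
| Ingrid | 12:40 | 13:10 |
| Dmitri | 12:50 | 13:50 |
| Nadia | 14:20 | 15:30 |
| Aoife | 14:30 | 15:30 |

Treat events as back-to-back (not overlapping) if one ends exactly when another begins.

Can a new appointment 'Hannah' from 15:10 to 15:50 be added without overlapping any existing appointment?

No — it overlaps Aoife, Nadia

Ingrid: ends 13:10 at or before Hannah starts 15:10 → clear.
Dmitri: ends 13:50 at or before Hannah starts 15:10 → clear.
Amara: ends 14:00 at or before Hannah starts 15:10 → clear.
Nadia: starts 14:20 before Hannah ends 15:50, and ends 15:30 after Hannah starts 15:10 → overlap.
Aoife: starts 14:30 before Hannah ends 15:50, and ends 15:30 after Hannah starts 15:10 → overlap.
Hannah overlaps Nadia, Aoife.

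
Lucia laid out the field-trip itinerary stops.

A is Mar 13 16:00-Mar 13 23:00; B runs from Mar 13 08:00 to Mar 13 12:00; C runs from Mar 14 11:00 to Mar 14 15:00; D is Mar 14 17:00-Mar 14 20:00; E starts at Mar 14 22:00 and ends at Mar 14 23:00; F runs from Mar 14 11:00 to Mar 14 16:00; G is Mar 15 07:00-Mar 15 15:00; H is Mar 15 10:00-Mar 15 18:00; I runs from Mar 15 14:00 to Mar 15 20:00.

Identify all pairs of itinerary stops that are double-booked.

C & F, G & H, G & I, H & I

Sorted by start: B, A, C, F, D, E, G, H, I.
A starts after B ends — done with B.
C starts after A ends — done with A.
F starts before C ends → C and F overlap.
D starts after C ends — done with C.
D starts after F ends — done with F.
E starts after D ends — done with D.
G starts after E ends — done with E.
H starts before G ends → G and H overlap.
I starts before G ends → G and I overlap.
I starts before H ends → H and I overlap.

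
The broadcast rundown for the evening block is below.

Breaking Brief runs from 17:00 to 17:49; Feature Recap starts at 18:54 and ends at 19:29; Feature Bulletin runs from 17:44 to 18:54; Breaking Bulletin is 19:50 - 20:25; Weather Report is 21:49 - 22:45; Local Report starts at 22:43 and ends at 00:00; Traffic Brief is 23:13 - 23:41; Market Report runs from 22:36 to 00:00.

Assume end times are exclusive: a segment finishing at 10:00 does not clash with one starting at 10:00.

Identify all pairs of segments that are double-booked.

Breaking Brief & Feature Bulletin, Local Report & Market Report, Local Report & Traffic Brief, Local Report & Weather Report, Market Report & Traffic Brief, Market Report & Weather Report

Sorted by start: Breaking Brief, Feature Bulletin, Feature Recap, Breaking Bulletin, Weather Report, Market Report, Local Report, Traffic Brief.
Feature Bulletin starts before Breaking Brief ends → Breaking Brief and Feature Bulletin overlap.
Feature Recap starts after Breaking Brief ends, so Breaking Brief has no further overlaps.
Feature Recap starts exactly when Feature Bulletin ends (back-to-back, no overlap), so Feature Bulletin has no further overlaps.
Breaking Bulletin starts after Feature Recap ends, so Feature Recap has no further overlaps.
Weather Report starts after Breaking Bulletin ends, so Breaking Bulletin has no further overlaps.
Market Report starts before Weather Report ends → Weather Report and Market Report overlap.
Local Report starts before Weather Report ends → Weather Report and Local Report overlap.
Traffic Brief starts after Weather Report ends.
Local Report starts before Market Report ends → Market Report and Local Report overlap.
Traffic Brief starts before Market Report ends → Market Report and Traffic Brief overlap.
Traffic Brief starts before Local Report ends → Local Report and Traffic Brief overlap.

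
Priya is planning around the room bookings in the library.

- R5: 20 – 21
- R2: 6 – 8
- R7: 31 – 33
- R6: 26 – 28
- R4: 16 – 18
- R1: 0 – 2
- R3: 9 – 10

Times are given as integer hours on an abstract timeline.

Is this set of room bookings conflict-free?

Yes

Two intervals overlap when each starts before the other ends.
Sorted by start: R1, R2, R3, R4, R5, R6, R7.
R2 starts after R1 ends; R1 is clear from here.
R3 starts after R2 ends; R2 is clear from here.
R4 starts after R3 ends; R3 is clear from here.
R5 starts after R4 ends; R4 is clear from here.
R6 starts after R5 ends; R5 is clear from here.
R7 starts after R6 ends.
Every pair is clear; the schedule has no overlaps.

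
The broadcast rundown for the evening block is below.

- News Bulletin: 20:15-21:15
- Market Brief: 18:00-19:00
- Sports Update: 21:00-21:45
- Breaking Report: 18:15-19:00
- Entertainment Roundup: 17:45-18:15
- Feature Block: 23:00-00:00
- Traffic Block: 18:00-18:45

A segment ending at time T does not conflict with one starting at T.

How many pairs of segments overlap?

6

Sorted by start: Entertainment Roundup, Traffic Block, Market Brief, Breaking Report, News Bulletin, Sports Update, Feature Block.
Traffic Block starts before Entertainment Roundup ends → Entertainment Roundup and Traffic Block overlap.
Market Brief starts before Entertainment Roundup ends → Entertainment Roundup and Market Brief overlap.
Breaking Report starts exactly when Entertainment Roundup ends (back-to-back, no overlap) — done with Entertainment Roundup.
Market Brief starts before Traffic Block ends → Traffic Block and Market Brief overlap.
Breaking Report starts before Traffic Block ends → Traffic Block and Breaking Report overlap.
News Bulletin starts after Traffic Block ends — done with Traffic Block.
Breaking Report starts before Market Brief ends → Market Brief and Breaking Report overlap.
News Bulletin starts after Market Brief ends — done with Market Brief.
News Bulletin starts after Breaking Report ends — done with Breaking Report.
Sports Update starts before News Bulletin ends → News Bulletin and Sports Update overlap.
Feature Block starts after News Bulletin ends.
Feature Block starts after Sports Update ends.
Overlapping pairs: Breaking Report & Market Brief, Breaking Report & Traffic Block, Entertainment Roundup & Market Brief, Entertainment Roundup & Traffic Block, Market Brief & Traffic Block, News Bulletin & Sports Update — 6 in total.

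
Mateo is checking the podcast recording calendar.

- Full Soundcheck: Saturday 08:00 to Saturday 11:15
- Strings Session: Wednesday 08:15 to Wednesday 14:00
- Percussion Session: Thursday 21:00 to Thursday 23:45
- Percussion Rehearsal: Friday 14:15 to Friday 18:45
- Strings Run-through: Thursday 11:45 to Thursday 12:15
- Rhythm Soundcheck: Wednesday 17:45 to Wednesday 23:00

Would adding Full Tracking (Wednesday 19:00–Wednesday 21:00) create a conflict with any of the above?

Yes — it overlaps Rhythm Soundcheck

Strings Session: ends Wednesday 14:00 at or before Full Tracking starts Wednesday 19:00 → clear.
Rhythm Soundcheck: starts Wednesday 17:45 before Full Tracking ends Wednesday 21:00, and ends Wednesday 23:00 after Full Tracking starts Wednesday 19:00 → overlap.
Strings Run-through: starts Thursday 11:45 at or after Full Tracking ends Wednesday 21:00 → clear.
Percussion Session: starts Thursday 21:00 at or after Full Tracking ends Wednesday 21:00 → clear.
Percussion Rehearsal: starts Friday 14:15 at or after Full Tracking ends Wednesday 21:00 → clear.
Full Soundcheck: starts Saturday 08:00 at or after Full Tracking ends Wednesday 21:00 → clear.
Full Tracking overlaps Rhythm Soundcheck.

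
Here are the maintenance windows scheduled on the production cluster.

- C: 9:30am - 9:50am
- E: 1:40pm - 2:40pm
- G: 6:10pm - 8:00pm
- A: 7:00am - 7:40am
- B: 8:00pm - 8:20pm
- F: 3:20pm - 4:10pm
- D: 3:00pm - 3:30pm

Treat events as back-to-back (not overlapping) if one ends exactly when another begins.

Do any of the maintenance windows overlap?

Check each pair: they overlap iff neither finishes before the other starts.
Sorted by start: A, C, E, D, F, G, B.
C starts after A ends — done with A.
E starts after C ends — done with C.
D starts after E ends — done with E.
F starts before D ends → D and F overlap.
That's a conflict, so the schedule is not conflict-free.

Yes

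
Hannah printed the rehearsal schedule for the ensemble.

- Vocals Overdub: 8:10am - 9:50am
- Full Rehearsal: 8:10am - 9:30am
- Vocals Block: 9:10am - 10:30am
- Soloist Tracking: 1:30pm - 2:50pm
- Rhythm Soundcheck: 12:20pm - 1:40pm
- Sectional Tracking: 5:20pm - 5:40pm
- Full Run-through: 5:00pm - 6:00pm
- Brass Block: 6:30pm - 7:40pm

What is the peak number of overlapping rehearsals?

3

Sort all start/end points and keep a running count:
8:10am start Full Rehearsal → 1
8:10am start Vocals Overdub → 2
9:10am start Vocals Block → 3
9:30am end Full Rehearsal → 2
9:50am end Vocals Overdub → 1
10:30am end Vocals Block → 0
12:20pm start Rhythm Soundcheck → 1
1:30pm start Soloist Tracking → 2
1:40pm end Rhythm Soundcheck → 1
2:50pm end Soloist Tracking → 0
5:00pm start Full Run-through → 1
5:20pm start Sectional Tracking → 2
5:40pm end Sectional Tracking → 1
6:00pm end Full Run-through → 0
6:30pm start Brass Block → 1
7:40pm end Brass Block → 0
Peak is 3, at 9:10am (Full Rehearsal, Vocals Block, Vocals Overdub).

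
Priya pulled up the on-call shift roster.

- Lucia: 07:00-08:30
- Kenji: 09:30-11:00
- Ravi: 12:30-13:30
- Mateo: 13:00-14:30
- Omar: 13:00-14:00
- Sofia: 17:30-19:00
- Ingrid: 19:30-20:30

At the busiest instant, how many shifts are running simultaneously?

Sort all start/end points and keep a running count:
07:00 start Lucia → 1
08:30 end Lucia → 0
09:30 start Kenji → 1
11:00 end Kenji → 0
12:30 start Ravi → 1
13:00 start Mateo → 2
13:00 start Omar → 3
13:30 end Ravi → 2
14:00 end Omar → 1
14:30 end Mateo → 0
17:30 start Sofia → 1
19:00 end Sofia → 0
19:30 start Ingrid → 1
20:30 end Ingrid → 0
Peak is 3, at 13:00 (Mateo, Omar, Ravi).

3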